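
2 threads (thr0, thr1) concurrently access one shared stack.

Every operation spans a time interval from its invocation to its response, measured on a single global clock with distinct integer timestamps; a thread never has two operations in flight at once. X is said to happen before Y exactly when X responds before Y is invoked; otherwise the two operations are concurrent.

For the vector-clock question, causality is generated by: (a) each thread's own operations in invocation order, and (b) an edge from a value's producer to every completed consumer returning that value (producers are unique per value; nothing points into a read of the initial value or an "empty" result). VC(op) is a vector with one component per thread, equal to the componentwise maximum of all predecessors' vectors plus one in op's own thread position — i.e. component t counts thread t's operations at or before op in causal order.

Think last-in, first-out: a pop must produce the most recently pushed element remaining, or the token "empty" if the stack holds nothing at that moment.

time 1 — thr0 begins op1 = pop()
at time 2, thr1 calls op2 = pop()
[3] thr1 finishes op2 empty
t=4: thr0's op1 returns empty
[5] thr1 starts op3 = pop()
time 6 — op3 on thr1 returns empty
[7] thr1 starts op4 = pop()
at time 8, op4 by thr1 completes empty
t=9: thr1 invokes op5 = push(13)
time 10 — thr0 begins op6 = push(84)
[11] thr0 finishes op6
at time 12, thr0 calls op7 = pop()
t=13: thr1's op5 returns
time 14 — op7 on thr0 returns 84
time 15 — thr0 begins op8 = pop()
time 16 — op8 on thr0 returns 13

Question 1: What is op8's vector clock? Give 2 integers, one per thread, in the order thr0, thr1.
(4, 4)

invoked at 2, op2 has no predecessors; its own thr1 bump gives (0, 1)
invoked at 1, op1 has no predecessors; its own thr0 bump gives (1, 0)
invoked at 5, op3 merges VC(op2)=(0, 1) and bumps thr1's slot → (0, 2)
invoked at 10, op6 merges VC(op1)=(1, 0) and bumps thr0's slot → (2, 0)
invoked at 7, op4 merges VC(op3)=(0, 2) and bumps thr1's slot → (0, 3)
invoked at 12, op7 merges VC(op6)=(2, 0) and bumps thr0's slot → (3, 0)
invoked at 9, op5 merges VC(op4)=(0, 3) and bumps thr1's slot → (0, 4)
invoked at 15, op8 merges VC(op5)=(0, 4), VC(op7)=(3, 0) and bumps thr0's slot → (4, 4)
target: VC(op8) = (4, 4)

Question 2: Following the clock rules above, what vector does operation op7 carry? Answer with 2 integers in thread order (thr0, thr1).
(3, 0)

op2, invoked 2, has no incoming edges; only thr1's bump applies → (0, 1)
op1, invoked 1, has no incoming edges; only thr0's bump applies → (1, 0)
from VC(op2)=(0, 1), op3 (invoked 5) maxes components and bumps thr1 → (0, 2)
from VC(op1)=(1, 0), op6 (invoked 10) maxes components and bumps thr0 → (2, 0)
from VC(op3)=(0, 2), op4 (invoked 7) maxes components and bumps thr1 → (0, 3)
from VC(op6)=(2, 0), op7 (invoked 12) maxes components and bumps thr0 → (3, 0)
from VC(op4)=(0, 3), op5 (invoked 9) maxes components and bumps thr1 → (0, 4)
from VC(op5)=(0, 4), VC(op7)=(3, 0), op8 (invoked 15) maxes components and bumps thr0 → (4, 4)
target: VC(op7) = (3, 0)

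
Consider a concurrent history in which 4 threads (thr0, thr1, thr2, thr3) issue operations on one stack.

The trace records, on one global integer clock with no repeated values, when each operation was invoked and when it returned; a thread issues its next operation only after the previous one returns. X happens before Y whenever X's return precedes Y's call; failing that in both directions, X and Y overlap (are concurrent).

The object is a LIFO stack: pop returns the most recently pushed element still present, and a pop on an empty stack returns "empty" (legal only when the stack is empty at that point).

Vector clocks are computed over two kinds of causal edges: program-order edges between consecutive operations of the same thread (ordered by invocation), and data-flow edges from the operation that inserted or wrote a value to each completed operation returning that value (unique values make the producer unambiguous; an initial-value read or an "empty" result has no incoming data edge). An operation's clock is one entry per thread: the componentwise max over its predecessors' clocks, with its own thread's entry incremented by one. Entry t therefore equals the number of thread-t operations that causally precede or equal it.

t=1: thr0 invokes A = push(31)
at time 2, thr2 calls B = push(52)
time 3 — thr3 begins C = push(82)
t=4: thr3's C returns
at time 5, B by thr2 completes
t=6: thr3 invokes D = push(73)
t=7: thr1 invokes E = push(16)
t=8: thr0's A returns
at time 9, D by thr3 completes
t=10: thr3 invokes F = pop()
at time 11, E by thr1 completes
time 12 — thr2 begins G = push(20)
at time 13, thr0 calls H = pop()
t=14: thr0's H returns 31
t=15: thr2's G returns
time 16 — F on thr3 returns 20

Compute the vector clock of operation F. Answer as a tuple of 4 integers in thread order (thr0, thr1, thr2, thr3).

(0, 0, 2, 3)

invoked at 3, C has no predecessors; its own thr3 bump gives (0, 0, 0, 1)
invoked at 2, B has no predecessors; its own thr2 bump gives (0, 0, 1, 0)
invoked at 7, E has no predecessors; its own thr1 bump gives (0, 1, 0, 0)
invoked at 1, A has no predecessors; its own thr0 bump gives (1, 0, 0, 0)
invoked at 6, D merges VC(C)=(0, 0, 0, 1) and bumps thr3's slot → (0, 0, 0, 2)
invoked at 12, G merges VC(B)=(0, 0, 1, 0) and bumps thr2's slot → (0, 0, 2, 0)
invoked at 13, H merges VC(A)=(1, 0, 0, 0) and bumps thr0's slot → (2, 0, 0, 0)
invoked at 10, F merges VC(D)=(0, 0, 0, 2), VC(G)=(0, 0, 2, 0) and bumps thr3's slot → (0, 0, 2, 3)
target: VC(F) = (0, 0, 2, 3)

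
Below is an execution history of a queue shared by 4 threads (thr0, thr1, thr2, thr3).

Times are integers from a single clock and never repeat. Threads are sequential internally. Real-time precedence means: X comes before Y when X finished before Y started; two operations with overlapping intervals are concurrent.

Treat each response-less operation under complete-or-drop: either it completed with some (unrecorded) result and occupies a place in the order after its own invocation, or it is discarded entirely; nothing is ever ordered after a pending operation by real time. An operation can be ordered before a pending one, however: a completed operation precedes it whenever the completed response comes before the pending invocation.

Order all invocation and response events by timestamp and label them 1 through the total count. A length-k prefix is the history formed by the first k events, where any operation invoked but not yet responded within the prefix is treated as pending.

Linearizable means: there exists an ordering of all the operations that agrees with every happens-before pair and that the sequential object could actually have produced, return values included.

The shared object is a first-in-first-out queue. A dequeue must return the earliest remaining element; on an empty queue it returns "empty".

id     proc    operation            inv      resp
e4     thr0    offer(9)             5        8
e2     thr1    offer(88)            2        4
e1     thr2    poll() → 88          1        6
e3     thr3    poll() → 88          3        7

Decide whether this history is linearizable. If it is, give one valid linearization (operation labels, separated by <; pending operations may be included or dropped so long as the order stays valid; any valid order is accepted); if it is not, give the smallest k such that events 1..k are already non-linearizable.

not linearizable — minimal violating prefix: 7 events

the violation lands at event 7, e3's response at time 7: events 1..6 linearize, events 1..7 do not
3 completed operations, 6 real-time-consistent orders — every queue replay fails
including or dropping the 1 pending operation (e4) in any combination fails
sample order e1, e2, e3 (pending dropped) stalls at step 1 — e1 poll() → 88 has no legal effect
sample order e1, e3, e2 (pending dropped) stalls at step 1 — e1 poll() → 88 has no legal effect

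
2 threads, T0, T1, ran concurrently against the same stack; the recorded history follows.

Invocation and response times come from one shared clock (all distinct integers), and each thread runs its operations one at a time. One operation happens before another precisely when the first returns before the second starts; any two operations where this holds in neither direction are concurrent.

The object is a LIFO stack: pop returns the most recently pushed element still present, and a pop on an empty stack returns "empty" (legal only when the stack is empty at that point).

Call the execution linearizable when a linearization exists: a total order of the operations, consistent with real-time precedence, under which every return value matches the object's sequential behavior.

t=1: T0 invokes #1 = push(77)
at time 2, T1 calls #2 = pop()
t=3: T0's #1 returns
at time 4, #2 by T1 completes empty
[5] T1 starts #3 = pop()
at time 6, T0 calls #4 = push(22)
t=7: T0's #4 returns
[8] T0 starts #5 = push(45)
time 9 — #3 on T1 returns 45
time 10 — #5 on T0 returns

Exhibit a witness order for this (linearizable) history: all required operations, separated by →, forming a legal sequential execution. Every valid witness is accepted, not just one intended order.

1. #2 pop() → empty, leaving stack <>
2. #1 push(77), leaving stack <77>
3. #4 push(22), leaving stack <77,22>
4. #5 push(45), leaving stack <77,22,45>
5. #3 pop() → 45, leaving stack <77,22>

#2 → #1 → #4 → #5 → #3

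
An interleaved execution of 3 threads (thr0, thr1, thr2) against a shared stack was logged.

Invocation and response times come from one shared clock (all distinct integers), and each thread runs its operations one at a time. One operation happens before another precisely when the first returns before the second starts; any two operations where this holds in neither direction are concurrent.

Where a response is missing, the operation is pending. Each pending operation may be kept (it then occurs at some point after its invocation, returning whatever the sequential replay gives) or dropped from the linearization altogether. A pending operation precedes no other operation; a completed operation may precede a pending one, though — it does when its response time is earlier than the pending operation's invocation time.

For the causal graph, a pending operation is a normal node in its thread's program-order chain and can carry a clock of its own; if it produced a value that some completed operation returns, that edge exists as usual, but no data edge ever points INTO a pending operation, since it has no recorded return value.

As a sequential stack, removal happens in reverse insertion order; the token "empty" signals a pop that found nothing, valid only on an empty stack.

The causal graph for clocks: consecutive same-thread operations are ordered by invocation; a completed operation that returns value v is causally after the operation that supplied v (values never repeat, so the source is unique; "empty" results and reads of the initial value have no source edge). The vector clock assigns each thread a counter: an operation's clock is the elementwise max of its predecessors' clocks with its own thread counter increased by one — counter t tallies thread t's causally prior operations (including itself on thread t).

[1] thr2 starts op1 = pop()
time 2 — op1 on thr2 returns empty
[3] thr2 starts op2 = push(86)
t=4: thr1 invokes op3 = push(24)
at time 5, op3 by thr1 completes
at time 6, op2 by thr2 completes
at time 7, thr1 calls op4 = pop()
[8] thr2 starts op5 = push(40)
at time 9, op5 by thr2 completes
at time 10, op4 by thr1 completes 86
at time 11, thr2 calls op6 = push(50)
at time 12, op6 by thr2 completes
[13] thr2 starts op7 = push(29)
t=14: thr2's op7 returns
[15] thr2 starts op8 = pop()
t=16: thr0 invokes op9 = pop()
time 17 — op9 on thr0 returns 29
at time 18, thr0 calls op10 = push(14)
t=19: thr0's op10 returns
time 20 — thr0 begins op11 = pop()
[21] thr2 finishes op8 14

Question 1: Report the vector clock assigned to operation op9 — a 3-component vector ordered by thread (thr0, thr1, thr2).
no predecessors for op1 (invoked 1): thr2 increments from zero → (0, 0, 1)
no predecessors for op3 (invoked 4): thr1 increments from zero → (0, 1, 0)
VC(op2, invoked at 3): max of VC(op1)=(0, 0, 1), then +1 on thread thr2 → (0, 0, 2)
VC(op5, invoked at 8): max of VC(op2)=(0, 0, 2), then +1 on thread thr2 → (0, 0, 3)
VC(op6, invoked at 11): max of VC(op5)=(0, 0, 3), then +1 on thread thr2 → (0, 0, 4)
VC(op4, invoked at 7): max of VC(op2)=(0, 0, 2), VC(op3)=(0, 1, 0), then +1 on thread thr1 → (0, 2, 2)
VC(op7, invoked at 13): max of VC(op6)=(0, 0, 4), then +1 on thread thr2 → (0, 0, 5)
VC(op9, invoked at 16): max of VC(op7)=(0, 0, 5), then +1 on thread thr0 → (1, 0, 5)
VC(op10, invoked at 18): max of VC(op9)=(1, 0, 5), then +1 on thread thr0 → (2, 0, 5)
VC(op8, invoked at 15): max of VC(op7)=(0, 0, 5), VC(op10)=(2, 0, 5), then +1 on thread thr2 → (2, 0, 6)
VC(op11, invoked at 20): max of VC(op10)=(2, 0, 5), then +1 on thread thr0 → (3, 0, 5)
target: VC(op9) = (1, 0, 5)

(1, 0, 5)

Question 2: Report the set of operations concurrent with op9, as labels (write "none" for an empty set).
op9 spans [16,17]; an op avoiding the whole window 16..17 is ordered, any other is concurrent
op1 [1,2]: before
op2 [3,6]: before
op3 [4,5]: before
op4 [7,10]: before
op5 [8,9]: before
op6 [11,12]: before
op7 [13,14]: before
op8 [15,21]: concurrent
op10 [18,19]: after
op11 [20,…): after

op8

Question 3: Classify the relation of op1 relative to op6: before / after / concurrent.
op1 spans [1,2], op6 spans [11,12]
resp(op1)=2 < inv(op6)=11

before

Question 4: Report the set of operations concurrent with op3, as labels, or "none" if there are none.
op3 runs from 4 to 5; window-overlapping ops are concurrent
op1 [1,2]: before
op2 [3,6]: concurrent
op4 [7,10]: after
op5 [8,9]: after
op6 [11,12]: after
op7 [13,14]: after
op8 [15,21]: after
op9 [16,17]: after
op10 [18,19]: after
op11 [20,…): after

op2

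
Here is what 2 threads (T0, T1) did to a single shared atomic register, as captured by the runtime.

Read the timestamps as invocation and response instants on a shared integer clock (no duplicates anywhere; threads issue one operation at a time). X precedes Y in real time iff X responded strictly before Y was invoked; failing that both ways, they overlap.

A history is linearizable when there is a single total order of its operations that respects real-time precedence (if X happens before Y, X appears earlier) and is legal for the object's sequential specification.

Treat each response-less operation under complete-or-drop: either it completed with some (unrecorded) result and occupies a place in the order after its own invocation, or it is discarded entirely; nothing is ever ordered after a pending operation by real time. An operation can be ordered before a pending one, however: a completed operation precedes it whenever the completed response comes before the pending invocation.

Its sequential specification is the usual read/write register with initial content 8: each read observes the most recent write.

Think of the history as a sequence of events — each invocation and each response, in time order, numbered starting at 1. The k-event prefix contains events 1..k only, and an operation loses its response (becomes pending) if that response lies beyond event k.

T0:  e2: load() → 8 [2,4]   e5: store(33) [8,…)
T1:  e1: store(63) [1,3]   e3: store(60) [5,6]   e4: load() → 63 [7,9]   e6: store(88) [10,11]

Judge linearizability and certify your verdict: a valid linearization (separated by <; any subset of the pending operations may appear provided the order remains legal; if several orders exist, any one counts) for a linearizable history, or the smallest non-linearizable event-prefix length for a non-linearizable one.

not linearizable — minimal violating prefix: 9 events

events 1..8 are fine; event 9 — the response of e4 at time 9 — makes the prefix non-linearizable
the 4 completed operations admit 2 real-time orders; each fails the atomic register replay
no escape via the 1 pending operation (e5): every completion choice fails
sample order e1, e2, e3, e4 (pending dropped) stalls at step 2 — e2 load() → 8 has no legal effect
sample order e2, e1, e3, e4 (pending dropped) stalls at step 4 — e4 load() → 63 has no legal effect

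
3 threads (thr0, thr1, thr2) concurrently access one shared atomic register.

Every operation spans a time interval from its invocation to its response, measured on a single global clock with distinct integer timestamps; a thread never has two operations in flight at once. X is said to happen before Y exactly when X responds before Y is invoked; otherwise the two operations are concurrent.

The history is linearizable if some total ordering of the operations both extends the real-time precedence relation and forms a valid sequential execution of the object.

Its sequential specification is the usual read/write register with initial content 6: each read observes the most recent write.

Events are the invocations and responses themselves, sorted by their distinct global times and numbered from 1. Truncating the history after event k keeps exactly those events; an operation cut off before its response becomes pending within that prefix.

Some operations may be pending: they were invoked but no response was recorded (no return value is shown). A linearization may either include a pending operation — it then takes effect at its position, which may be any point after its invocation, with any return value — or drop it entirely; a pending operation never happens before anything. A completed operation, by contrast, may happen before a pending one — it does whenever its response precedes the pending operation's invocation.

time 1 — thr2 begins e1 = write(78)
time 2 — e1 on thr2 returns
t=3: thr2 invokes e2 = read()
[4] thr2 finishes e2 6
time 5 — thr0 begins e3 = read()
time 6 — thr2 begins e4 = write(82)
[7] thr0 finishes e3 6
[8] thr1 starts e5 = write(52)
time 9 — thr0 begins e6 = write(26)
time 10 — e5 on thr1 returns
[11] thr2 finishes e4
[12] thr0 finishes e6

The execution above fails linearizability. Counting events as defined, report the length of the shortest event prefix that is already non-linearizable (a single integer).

one valid order for events 1..3 is e1:
1. e1 write(78), leaving value 78
include event 4 — e2 responding at 4 — and every candidate order breaks
e.g. e1, e2: illegal at step 2, since e2 read() → 6 cannot apply there

4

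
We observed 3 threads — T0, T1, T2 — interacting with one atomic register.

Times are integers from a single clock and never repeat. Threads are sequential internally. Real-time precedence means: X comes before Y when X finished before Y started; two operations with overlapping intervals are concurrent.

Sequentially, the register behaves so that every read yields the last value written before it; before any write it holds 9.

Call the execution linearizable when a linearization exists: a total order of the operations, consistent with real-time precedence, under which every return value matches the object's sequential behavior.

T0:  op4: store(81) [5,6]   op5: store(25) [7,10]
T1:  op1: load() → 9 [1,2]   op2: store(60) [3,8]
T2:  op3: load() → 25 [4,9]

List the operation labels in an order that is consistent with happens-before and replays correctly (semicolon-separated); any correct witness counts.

op1; op2; op4; op5; op3

step 1: op1 load() → 9 — value 9
step 2: op2 store(60) — value 60
step 3: op4 store(81) — value 81
step 4: op5 store(25) — value 25
step 5: op3 load() → 25 — value 25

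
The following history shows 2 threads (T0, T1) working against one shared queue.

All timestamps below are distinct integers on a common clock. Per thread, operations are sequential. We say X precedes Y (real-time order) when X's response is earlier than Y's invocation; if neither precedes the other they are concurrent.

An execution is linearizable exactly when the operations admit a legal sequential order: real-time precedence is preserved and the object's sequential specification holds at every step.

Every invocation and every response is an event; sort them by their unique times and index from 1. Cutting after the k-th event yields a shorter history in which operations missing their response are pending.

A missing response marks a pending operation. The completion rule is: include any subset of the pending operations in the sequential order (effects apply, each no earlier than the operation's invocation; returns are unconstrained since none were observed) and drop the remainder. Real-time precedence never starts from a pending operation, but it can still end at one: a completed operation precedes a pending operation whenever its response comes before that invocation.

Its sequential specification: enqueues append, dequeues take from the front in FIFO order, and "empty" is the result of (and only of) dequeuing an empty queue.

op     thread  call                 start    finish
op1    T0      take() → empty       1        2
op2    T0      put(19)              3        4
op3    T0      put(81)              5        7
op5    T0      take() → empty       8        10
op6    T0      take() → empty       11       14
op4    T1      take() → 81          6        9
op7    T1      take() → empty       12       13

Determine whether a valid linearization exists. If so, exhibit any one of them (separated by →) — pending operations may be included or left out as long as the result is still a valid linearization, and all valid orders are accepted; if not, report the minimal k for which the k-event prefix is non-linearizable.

not linearizable — minimal violating prefix: 10 events

events 1..9 are fine; event 10 — the response of op5 at time 10 — makes the prefix non-linearizable
3 orders of the 5 completed queue ops respect real time; none is legal
one such order, op1, op2, op3, op4, op5, breaks at step 4 where op4 take() → 81 is illegal
one such order, op1, op2, op3, op5, op4, breaks at step 4 where op5 take() → empty is illegal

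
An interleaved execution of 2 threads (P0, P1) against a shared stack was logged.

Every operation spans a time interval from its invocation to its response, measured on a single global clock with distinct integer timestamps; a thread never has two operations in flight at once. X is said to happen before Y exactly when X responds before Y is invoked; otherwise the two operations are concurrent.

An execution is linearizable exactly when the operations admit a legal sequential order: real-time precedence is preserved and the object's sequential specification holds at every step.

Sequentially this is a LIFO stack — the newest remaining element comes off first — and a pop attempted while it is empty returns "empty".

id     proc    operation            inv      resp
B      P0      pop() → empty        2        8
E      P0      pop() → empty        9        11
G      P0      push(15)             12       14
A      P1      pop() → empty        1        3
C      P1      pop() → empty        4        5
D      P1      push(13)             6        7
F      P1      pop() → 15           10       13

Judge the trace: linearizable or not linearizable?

not linearizable

through event 12 a valid linearization exists; event 13 (F responding at time 13) ends that
6 completed operations, 8 real-time-consistent orders — every stack replay fails
including or dropping the 1 pending operation (G) in any combination fails
e.g. A, B, C, D, E, F (pending dropped): illegal at step 5, since E pop() → empty cannot apply there
e.g. A, B, C, D, F, E (pending dropped): illegal at step 5, since F pop() → 15 cannot apply there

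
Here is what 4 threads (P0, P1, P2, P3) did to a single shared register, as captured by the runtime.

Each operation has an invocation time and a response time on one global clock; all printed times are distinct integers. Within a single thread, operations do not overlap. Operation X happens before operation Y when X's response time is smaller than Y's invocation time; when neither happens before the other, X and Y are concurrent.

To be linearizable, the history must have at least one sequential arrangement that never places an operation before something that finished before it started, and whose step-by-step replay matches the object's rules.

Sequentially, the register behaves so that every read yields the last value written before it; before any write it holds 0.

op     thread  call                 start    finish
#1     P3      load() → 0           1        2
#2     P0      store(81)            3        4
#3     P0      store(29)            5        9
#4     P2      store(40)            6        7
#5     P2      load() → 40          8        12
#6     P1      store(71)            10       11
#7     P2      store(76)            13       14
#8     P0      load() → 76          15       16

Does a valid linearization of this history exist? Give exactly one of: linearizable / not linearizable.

a witness: #1, #2, #3, #4, #5, #6, #7, #8
after step 1 (#1 load() → 0): value 0
after step 2 (#2 store(81)): value 81
after step 3 (#3 store(29)): value 29
after step 4 (#4 store(40)): value 40
after step 5 (#5 load() → 40): value 40
after step 6 (#6 store(71)): value 71
after step 7 (#7 store(76)): value 76
after step 8 (#8 load() → 76): value 76

linearizable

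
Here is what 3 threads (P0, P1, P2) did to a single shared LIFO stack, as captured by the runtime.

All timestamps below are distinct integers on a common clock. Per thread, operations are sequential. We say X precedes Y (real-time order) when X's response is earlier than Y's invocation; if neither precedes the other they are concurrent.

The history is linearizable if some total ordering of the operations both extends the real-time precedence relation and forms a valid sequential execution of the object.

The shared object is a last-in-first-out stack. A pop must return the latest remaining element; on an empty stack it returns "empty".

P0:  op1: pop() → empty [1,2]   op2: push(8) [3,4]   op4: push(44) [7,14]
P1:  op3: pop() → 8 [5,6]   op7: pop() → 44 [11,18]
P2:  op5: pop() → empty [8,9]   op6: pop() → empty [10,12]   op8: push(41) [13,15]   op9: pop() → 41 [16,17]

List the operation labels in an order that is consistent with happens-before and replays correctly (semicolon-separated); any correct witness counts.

op1; op2; op3; op5; op4; op7; op6; op8; op9

1. op1 pop() → empty, leaving stack <>
2. op2 push(8), leaving stack <8>
3. op3 pop() → 8, leaving stack <>
4. op5 pop() → empty, leaving stack <>
5. op4 push(44), leaving stack <44>
6. op7 pop() → 44, leaving stack <>
7. op6 pop() → empty, leaving stack <>
8. op8 push(41), leaving stack <41>
9. op9 pop() → 41, leaving stack <>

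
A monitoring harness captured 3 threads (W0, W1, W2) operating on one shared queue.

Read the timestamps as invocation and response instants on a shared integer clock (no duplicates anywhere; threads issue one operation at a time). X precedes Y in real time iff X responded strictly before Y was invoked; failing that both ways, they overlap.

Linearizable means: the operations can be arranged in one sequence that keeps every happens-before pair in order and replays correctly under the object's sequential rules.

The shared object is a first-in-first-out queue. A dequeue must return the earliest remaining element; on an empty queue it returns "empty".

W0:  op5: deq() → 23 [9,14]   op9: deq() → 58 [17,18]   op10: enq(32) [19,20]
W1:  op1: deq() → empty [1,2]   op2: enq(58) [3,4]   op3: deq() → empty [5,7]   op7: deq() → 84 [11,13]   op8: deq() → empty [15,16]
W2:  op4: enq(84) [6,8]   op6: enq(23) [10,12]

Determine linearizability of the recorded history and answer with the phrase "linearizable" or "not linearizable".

cut after 6 events: linearizable; cut after 7 events (op3 responds, time 7): not linearizable
exactly one order of the 3 completed ops respects real time; the queue replay fails
every completion of the 1 pending operation (op4) was checked; none linearizes
sample order op1, op2, op3 (pending dropped) stalls at step 3 — op3 deq() → empty has no legal effect

not linearizable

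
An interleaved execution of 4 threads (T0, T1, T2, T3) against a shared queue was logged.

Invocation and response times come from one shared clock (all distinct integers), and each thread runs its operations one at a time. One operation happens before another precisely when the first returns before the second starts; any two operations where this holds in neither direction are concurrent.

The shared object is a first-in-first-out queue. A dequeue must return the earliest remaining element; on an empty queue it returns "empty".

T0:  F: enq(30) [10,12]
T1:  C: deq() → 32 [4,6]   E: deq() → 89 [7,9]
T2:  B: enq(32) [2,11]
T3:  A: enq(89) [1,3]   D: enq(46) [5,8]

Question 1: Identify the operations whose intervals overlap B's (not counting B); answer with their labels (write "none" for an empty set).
B spans [2,11]: anything still running between times 2 and 11 counts as concurrent
A [1,3]: concurrent
C [4,6]: concurrent
D [5,8]: concurrent
E [7,9]: concurrent
F [10,12]: concurrent

A, C, D, E, F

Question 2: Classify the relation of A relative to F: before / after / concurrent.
A spans [1,3], F spans [10,12]
resp(A)=3 < inv(F)=10

before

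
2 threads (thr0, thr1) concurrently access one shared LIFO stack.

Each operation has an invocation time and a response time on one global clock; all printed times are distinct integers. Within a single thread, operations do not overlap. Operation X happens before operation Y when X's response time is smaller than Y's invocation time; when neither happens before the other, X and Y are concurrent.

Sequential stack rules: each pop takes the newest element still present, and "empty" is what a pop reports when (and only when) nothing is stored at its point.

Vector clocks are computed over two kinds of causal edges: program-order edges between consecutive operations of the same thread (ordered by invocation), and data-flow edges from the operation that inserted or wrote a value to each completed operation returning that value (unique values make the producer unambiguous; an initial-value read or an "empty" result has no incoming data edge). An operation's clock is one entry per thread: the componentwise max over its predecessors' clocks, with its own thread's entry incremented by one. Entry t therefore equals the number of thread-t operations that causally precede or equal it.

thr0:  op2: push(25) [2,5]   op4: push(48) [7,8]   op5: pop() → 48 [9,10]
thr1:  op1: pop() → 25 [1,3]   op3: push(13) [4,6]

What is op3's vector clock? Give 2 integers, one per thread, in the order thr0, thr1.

root op op2, invoked 2: fresh clock plus thr0's own tick → (1, 0)
invoked at 1, op1 merges VC(op2)=(1, 0) and bumps thr1's slot → (1, 1)
invoked at 7, op4 merges VC(op2)=(1, 0) and bumps thr0's slot → (2, 0)
invoked at 4, op3 merges VC(op1)=(1, 1) and bumps thr1's slot → (1, 2)
invoked at 9, op5 merges VC(op4)=(2, 0) and bumps thr0's slot → (3, 0)
target: VC(op3) = (1, 2)

(1, 2)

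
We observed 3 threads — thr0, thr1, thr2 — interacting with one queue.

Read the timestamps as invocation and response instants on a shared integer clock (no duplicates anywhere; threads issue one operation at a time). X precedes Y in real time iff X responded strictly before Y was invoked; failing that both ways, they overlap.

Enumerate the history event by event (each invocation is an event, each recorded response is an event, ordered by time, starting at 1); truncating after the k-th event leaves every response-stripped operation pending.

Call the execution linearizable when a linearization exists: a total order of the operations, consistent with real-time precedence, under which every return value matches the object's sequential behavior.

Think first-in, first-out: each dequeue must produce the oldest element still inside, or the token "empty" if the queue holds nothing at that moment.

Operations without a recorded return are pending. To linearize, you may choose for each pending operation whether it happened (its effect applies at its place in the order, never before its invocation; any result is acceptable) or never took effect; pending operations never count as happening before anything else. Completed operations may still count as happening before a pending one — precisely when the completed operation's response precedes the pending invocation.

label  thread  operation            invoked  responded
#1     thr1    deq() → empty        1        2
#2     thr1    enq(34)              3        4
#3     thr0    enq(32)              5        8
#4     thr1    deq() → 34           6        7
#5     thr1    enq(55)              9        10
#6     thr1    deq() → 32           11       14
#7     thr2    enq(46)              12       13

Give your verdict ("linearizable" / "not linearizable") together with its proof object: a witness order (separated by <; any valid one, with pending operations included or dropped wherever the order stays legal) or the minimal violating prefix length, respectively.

linearizable — witness: #1 < #2 < #3 < #4 < #5 < #6 < #7

step 1: #1 deq() → empty — queue <>
step 2: #2 enq(34) — queue <34>
step 3: #3 enq(32) — queue <34,32>
step 4: #4 deq() → 34 — queue <32>
step 5: #5 enq(55) — queue <32,55>
step 6: #6 deq() → 32 — queue <55>
step 7: #7 enq(46) — queue <55,46>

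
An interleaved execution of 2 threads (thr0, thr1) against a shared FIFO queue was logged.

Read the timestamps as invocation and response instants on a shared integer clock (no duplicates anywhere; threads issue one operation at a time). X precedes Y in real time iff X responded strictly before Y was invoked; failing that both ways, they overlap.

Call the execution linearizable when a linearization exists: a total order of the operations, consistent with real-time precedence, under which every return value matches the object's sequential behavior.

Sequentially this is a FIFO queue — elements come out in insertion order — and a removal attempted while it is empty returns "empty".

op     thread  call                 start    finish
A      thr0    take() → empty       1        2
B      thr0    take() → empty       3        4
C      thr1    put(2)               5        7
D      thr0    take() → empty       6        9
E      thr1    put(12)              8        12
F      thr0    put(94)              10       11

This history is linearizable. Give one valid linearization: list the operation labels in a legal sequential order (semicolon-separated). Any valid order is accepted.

A; B; D; C; E; F

1. A take() → empty, leaving queue <>
2. B take() → empty, leaving queue <>
3. D take() → empty, leaving queue <>
4. C put(2), leaving queue <2>
5. E put(12), leaving queue <2,12>
6. F put(94), leaving queue <2,12,94>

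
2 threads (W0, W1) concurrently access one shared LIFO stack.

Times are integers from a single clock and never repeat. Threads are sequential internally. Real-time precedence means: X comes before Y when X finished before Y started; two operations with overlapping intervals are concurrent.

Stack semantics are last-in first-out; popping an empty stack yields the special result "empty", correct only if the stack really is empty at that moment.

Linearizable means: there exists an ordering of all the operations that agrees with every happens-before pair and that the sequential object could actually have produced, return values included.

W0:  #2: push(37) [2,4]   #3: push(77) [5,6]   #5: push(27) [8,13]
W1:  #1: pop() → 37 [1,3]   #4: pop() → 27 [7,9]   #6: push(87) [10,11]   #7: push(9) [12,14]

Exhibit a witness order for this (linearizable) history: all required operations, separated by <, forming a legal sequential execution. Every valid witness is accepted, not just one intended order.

#2 < #1 < #3 < #5 < #4 < #6 < #7

1. #2 push(37), leaving stack <37>
2. #1 pop() → 37, leaving stack <>
3. #3 push(77), leaving stack <77>
4. #5 push(27), leaving stack <77,27>
5. #4 pop() → 27, leaving stack <77>
6. #6 push(87), leaving stack <77,87>
7. #7 push(9), leaving stack <77,87,9>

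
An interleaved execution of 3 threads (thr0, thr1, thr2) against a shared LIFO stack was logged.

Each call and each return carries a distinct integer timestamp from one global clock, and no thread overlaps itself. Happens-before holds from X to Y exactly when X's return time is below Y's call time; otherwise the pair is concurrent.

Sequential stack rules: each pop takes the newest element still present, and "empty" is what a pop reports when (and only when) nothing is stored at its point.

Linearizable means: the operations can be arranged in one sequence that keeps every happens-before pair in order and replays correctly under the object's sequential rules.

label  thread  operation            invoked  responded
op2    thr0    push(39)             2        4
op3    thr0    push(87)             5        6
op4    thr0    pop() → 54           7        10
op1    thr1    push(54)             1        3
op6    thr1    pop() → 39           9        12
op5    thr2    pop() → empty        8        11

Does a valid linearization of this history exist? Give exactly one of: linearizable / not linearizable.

events 1..10 are fine; event 11 — the response of op5 at time 11 — makes the prefix non-linearizable
all 4 real-time-respecting orders fail — 5 completed LIFO stack operations, no legal replay
no escape via the 1 pending operation (op6): every completion choice fails
sample order op1, op2, op3, op4, op5 (pending dropped) stalls at step 4 — op4 pop() → 54 has no legal effect
sample order op1, op2, op3, op5, op4 (pending dropped) stalls at step 4 — op5 pop() → empty has no legal effect

not linearizable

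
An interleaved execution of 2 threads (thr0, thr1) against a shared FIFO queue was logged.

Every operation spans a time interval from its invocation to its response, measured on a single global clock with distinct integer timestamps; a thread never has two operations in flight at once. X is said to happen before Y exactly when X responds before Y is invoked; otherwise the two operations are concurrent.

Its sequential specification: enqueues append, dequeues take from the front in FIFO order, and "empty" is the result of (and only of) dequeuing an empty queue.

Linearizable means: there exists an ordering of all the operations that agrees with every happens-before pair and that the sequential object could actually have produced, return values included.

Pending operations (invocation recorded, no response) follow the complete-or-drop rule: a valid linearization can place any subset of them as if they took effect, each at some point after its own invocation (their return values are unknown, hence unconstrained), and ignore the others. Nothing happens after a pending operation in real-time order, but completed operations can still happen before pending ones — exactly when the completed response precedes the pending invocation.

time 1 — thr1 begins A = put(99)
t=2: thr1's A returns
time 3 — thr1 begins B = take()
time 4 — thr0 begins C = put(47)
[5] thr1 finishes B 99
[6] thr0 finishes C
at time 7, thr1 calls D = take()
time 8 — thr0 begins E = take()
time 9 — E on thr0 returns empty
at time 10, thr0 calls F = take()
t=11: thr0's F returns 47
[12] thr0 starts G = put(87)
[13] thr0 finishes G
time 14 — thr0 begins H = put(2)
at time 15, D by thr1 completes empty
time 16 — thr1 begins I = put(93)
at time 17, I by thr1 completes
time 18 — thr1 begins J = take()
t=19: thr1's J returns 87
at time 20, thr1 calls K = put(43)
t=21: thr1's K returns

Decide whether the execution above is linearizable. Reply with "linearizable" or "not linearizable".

not linearizable

prefix check: 1..10 passes, 1..11 fails once F's time-11 response joins
the 5 completed operations admit 2 real-time orders; each fails the FIFO queue replay
no completion choice of the 1 pending operation (D) rescues it — every subset was tried
e.g. A, B, C, E, F (pending dropped): illegal at step 4, since E take() → empty cannot apply there
e.g. A, C, B, E, F (pending dropped): illegal at step 4, since E take() → empty cannot apply there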